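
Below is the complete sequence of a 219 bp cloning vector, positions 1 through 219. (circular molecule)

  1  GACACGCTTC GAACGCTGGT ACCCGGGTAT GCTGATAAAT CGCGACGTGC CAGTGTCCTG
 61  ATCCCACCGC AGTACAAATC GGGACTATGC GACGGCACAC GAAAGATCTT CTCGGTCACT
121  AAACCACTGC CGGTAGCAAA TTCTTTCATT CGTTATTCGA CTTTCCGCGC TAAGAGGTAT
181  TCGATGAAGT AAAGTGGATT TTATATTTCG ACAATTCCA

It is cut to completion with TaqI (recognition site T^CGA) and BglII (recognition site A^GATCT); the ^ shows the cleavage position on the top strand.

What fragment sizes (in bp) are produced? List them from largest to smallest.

95, 53, 27, 24, 20 bp

TaqI sites (TCGA) start at positions 9, 157, 181, 208.
TaqI cuts after the first base of each site, so after positions 9, 157, 181, 208.
The BglII site (AGATCT) starts at position 104.
BglII cuts after the first base of each site, so after position 104.
Combined cut positions: 9, 104, 157, 181, 208.
Circular molecule, 5 cuts → 5 fragments:
  10–104 → 95 bp
  105–157 → 53 bp
  158–181 → 24 bp
  182–208 → 27 bp
  209–219 then 1–9 → 11 + 9 = 20 bp
Sorted largest to smallest: 95, 53, 27, 24, 20 bp.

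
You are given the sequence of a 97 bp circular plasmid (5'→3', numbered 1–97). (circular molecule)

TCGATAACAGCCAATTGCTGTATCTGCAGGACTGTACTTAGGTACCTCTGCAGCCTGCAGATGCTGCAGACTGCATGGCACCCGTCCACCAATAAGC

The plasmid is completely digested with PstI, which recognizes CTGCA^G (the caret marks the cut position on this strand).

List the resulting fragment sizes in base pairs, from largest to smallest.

PstI sites (CTGCAG) start at positions 24, 48, 55, 64.
PstI cuts after base 5 of each site (before the last base), so after positions 28, 52, 59, 68.
Circular molecule, 4 cuts → 4 fragments:
  29–52 → 24 bp
  53–59 → 7 bp
  60–68 → 9 bp
  69–97 then 1–28 → 29 + 28 = 57 bp
Sorted largest to smallest: 57, 24, 9, 7 bp.

57, 24, 9, 7 bp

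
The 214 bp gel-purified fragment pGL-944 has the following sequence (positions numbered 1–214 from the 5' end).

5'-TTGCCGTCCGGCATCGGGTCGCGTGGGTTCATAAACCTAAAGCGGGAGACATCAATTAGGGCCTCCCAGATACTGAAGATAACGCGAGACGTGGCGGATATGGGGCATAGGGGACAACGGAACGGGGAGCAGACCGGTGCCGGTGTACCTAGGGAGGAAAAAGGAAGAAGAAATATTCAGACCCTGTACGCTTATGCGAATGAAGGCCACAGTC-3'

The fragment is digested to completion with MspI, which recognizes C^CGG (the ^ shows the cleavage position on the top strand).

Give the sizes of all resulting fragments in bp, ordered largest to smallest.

MspI sites (CCGG) start at positions 8, 134, 140.
MspI cuts after the first base of each site, so after positions 8, 134, 140.
Linear molecule, 3 cuts → 4 fragments:
  1–8 → 8 bp
  9–134 → 126 bp
  135–140 → 6 bp
  141–214 → 74 bp
Sorted largest to smallest: 126, 74, 8, 6 bp.

126, 74, 8, 6 bp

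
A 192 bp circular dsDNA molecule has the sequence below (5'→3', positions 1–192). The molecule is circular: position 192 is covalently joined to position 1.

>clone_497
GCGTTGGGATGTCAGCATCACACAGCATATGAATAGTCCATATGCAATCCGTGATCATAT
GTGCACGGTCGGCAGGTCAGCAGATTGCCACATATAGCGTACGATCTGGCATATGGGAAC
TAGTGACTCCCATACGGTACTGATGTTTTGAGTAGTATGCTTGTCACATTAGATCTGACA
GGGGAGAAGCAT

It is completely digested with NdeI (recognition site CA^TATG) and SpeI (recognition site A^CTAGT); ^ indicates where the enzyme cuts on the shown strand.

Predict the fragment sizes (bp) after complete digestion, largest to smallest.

100, 54, 17, 13, 8 bp

NdeI sites (CATATG) start at positions 26, 39, 56, 110.
NdeI cuts after base 2 of each site, so after positions 27, 40, 57, 111.
The SpeI site (ACTAGT) starts at position 119.
SpeI cuts after the first base of each site, so after position 119.
Combined cut positions: 27, 40, 57, 111, 119.
Circular molecule, 5 cuts → 5 fragments:
  28–40 → 13 bp
  41–57 → 17 bp
  58–111 → 54 bp
  112–119 → 8 bp
  120–192 then 1–27 → 73 + 27 = 100 bp
Sorted largest to smallest: 100, 54, 17, 13, 8 bp.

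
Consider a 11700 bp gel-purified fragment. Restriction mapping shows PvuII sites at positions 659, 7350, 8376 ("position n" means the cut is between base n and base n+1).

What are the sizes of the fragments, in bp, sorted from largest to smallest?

Linear molecule, 3 cuts → 4 fragments:
  659 − 0 = 659 bp
  7350 − 659 = 6691 bp
  8376 − 7350 = 1026 bp
  11700 − 8376 = 3324 bp
Sorted largest to smallest: 6691, 3324, 1026, 659 bp.

6691, 3324, 1026, 659 bp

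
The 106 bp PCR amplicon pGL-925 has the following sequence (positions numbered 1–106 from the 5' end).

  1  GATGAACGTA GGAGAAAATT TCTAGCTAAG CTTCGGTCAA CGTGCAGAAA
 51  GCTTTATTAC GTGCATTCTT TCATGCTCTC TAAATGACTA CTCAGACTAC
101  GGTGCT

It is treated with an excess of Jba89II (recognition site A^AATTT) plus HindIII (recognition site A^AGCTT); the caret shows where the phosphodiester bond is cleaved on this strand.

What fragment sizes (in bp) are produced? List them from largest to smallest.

The Jba89II site (AAATTT) starts at position 16.
Jba89II cuts after the first base of each site, so after position 16.
HindIII sites (AAGCTT) start at positions 28, 49.
HindIII cuts after the first base of each site, so after positions 28, 49.
Combined cut positions: 16, 28, 49.
Linear molecule, 3 cuts → 4 fragments:
  1–16 → 16 bp
  17–28 → 12 bp
  29–49 → 21 bp
  50–106 → 57 bp
Sorted largest to smallest: 57, 21, 16, 12 bp.

57, 21, 16, 12 bp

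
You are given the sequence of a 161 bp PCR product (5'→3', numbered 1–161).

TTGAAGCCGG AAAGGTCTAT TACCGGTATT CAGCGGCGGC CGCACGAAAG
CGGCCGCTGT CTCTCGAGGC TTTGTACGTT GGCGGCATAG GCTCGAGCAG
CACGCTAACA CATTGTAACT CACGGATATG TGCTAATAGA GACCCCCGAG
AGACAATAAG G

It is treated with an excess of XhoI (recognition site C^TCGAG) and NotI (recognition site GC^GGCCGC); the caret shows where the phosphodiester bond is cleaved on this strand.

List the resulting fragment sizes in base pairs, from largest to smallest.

69, 37, 29, 14, 12 bp

XhoI sites (CTCGAG) start at positions 63, 92.
XhoI cuts after the first base of each site, so after positions 63, 92.
NotI sites (GCGGCCGC) start at positions 36, 50.
NotI cuts after base 2 of each site, so after positions 37, 51.
Combined cut positions: 37, 51, 63, 92.
Linear molecule, 4 cuts → 5 fragments:
  1–37 → 37 bp
  38–51 → 14 bp
  52–63 → 12 bp
  64–92 → 29 bp
  93–161 → 69 bp
Sorted largest to smallest: 69, 37, 29, 14, 12 bp.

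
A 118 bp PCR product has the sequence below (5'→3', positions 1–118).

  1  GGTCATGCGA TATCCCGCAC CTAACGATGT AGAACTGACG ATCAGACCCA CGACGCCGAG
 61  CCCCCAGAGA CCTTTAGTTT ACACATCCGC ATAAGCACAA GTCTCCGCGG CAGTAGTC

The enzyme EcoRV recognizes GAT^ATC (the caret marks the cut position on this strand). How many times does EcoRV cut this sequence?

GATATC occurs starting at position 9.
EcoRV cuts at 1 site.

1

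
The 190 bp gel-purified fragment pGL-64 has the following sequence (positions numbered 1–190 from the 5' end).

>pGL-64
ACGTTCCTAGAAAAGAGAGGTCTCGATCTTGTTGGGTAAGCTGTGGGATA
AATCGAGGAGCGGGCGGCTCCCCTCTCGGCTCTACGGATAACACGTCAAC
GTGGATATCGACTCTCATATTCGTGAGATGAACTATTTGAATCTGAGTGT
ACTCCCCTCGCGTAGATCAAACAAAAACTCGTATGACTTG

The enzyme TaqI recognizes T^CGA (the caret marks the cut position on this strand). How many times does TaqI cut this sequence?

3

TCGA occurs starting at positions 23, 53, 108.
TaqI cuts at 3 sites.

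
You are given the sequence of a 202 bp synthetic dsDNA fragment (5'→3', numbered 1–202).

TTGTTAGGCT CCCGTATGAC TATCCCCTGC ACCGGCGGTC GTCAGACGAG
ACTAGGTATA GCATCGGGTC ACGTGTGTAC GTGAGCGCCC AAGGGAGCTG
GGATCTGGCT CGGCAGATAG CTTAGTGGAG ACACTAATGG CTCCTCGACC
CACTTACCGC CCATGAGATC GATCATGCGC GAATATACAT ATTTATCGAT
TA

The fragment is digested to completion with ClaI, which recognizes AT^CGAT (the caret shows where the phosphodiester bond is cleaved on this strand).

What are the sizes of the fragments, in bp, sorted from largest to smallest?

169, 27, 6 bp

ClaI sites (ATCGAT) start at positions 168, 195.
ClaI cuts after base 2 of each site, so after positions 169, 196.
Linear molecule, 2 cuts → 3 fragments:
  1–169 → 169 bp
  170–196 → 27 bp
  197–202 → 6 bp
Sorted largest to smallest: 169, 27, 6 bp.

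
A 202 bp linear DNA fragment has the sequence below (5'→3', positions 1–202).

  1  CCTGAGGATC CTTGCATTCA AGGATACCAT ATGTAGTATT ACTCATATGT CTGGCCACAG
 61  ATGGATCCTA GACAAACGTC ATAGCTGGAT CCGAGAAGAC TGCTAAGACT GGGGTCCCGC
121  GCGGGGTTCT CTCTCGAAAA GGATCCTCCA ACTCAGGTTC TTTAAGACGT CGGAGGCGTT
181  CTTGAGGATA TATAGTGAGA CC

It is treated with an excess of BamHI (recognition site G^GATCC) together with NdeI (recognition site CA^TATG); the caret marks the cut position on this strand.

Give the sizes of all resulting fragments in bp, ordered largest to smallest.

61, 54, 24, 23, 18, 16, 6 bp

BamHI sites (GGATCC) start at positions 6, 63, 87, 141.
BamHI cuts after the first base of each site, so after positions 6, 63, 87, 141.
NdeI sites (CATATG) start at positions 28, 44.
NdeI cuts after base 2 of each site, so after positions 29, 45.
Combined cut positions: 6, 29, 45, 63, 87, 141.
Linear molecule, 6 cuts → 7 fragments:
  1–6 → 6 bp
  7–29 → 23 bp
  30–45 → 16 bp
  46–63 → 18 bp
  64–87 → 24 bp
  88–141 → 54 bp
  142–202 → 61 bp
Sorted largest to smallest: 61, 54, 24, 23, 18, 16, 6 bp.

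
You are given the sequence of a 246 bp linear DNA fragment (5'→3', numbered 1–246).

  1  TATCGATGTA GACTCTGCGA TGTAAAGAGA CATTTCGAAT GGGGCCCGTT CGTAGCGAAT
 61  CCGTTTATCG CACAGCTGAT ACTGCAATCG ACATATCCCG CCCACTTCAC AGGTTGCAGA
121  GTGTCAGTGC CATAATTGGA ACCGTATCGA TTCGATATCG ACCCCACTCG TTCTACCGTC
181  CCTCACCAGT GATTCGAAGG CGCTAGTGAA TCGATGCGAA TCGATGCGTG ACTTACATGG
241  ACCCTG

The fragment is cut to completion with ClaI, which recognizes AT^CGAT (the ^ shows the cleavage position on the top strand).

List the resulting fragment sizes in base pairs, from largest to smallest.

ClaI sites (ATCGAT) start at positions 2, 146, 210, 220.
ClaI cuts after base 2 of each site, so after positions 3, 147, 211, 221.
Linear molecule, 4 cuts → 5 fragments:
  1–3 → 3 bp
  4–147 → 144 bp
  148–211 → 64 bp
  212–221 → 10 bp
  222–246 → 25 bp
Sorted largest to smallest: 144, 64, 25, 10, 3 bp.

144, 64, 25, 10, 3 bp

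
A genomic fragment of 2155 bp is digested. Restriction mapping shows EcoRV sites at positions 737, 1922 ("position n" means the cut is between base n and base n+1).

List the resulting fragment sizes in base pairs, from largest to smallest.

Linear molecule, 2 cuts → 3 fragments:
  737 − 0 = 737 bp
  1922 − 737 = 1185 bp
  2155 − 1922 = 233 bp
Sorted largest to smallest: 1185, 737, 233 bp.

1185, 737, 233 bp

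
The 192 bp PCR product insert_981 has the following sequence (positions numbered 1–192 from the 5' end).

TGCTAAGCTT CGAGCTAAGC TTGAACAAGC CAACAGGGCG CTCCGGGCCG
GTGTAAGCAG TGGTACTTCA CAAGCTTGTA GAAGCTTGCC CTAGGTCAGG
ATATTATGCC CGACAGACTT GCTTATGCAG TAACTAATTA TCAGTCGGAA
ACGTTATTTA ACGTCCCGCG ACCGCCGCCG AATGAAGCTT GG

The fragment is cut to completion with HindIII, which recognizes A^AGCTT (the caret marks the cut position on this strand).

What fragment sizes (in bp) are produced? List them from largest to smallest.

HindIII sites (AAGCTT) start at positions 5, 17, 72, 82, 185.
HindIII cuts after the first base of each site, so after positions 5, 17, 72, 82, 185.
Linear molecule, 5 cuts → 6 fragments:
  1–5 → 5 bp
  6–17 → 12 bp
  18–72 → 55 bp
  73–82 → 10 bp
  83–185 → 103 bp
  186–192 → 7 bp
Sorted largest to smallest: 103, 55, 12, 10, 7, 5 bp.

103, 55, 12, 10, 7, 5 bp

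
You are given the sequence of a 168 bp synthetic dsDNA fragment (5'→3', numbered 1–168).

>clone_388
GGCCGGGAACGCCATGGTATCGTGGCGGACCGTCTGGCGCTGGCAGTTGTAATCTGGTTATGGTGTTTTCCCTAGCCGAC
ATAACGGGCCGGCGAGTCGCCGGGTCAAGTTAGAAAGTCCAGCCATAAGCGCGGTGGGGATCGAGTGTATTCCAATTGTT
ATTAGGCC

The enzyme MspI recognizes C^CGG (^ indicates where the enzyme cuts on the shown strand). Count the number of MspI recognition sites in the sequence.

CCGG occurs starting at positions 3, 89, 100.
MspI cuts at 3 sites.

3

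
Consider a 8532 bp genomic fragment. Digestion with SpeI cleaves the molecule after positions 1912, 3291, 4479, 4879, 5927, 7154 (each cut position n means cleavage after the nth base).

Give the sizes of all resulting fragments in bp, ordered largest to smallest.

1912, 1379, 1378, 1227, 1188, 1048, 400 bp

Linear molecule, 6 cuts → 7 fragments:
  1912 − 0 = 1912 bp
  3291 − 1912 = 1379 bp
  4479 − 3291 = 1188 bp
  4879 − 4479 = 400 bp
  5927 − 4879 = 1048 bp
  7154 − 5927 = 1227 bp
  8532 − 7154 = 1378 bp
Sorted largest to smallest: 1912, 1379, 1378, 1227, 1188, 1048, 400 bp.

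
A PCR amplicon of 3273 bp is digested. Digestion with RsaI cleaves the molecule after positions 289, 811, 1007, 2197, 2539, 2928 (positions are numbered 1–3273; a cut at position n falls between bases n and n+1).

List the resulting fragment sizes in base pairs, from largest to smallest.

Linear molecule, 6 cuts → 7 fragments:
  289 − 0 = 289 bp
  811 − 289 = 522 bp
  1007 − 811 = 196 bp
  2197 − 1007 = 1190 bp
  2539 − 2197 = 342 bp
  2928 − 2539 = 389 bp
  3273 − 2928 = 345 bp
Sorted largest to smallest: 1190, 522, 389, 345, 342, 289, 196 bp.

1190, 522, 389, 345, 342, 289, 196 bp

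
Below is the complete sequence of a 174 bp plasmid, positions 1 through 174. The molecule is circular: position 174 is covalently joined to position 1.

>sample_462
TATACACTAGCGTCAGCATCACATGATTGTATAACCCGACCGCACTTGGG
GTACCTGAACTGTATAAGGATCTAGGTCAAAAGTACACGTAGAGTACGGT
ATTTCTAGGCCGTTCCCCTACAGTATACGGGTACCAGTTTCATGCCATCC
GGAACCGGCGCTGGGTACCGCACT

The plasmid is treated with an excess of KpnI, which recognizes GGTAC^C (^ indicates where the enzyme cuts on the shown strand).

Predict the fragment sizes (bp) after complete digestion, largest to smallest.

KpnI sites (GGTACC) start at positions 50, 130, 164.
KpnI cuts after base 5 of each site (before the last base), so after positions 54, 134, 168.
Circular molecule, 3 cuts → 3 fragments:
  55–134 → 80 bp
  135–168 → 34 bp
  169–174 then 1–54 → 6 + 54 = 60 bp
Sorted largest to smallest: 80, 60, 34 bp.

80, 60, 34 bp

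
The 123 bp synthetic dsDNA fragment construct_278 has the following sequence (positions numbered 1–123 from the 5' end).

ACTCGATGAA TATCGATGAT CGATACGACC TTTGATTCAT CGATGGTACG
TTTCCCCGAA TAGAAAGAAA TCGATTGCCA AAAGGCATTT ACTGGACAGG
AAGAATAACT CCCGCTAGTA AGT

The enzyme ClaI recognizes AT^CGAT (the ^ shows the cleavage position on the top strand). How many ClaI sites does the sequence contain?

ATCGAT occurs starting at positions 12, 19, 39, 70.
ClaI cuts at 4 sites.

4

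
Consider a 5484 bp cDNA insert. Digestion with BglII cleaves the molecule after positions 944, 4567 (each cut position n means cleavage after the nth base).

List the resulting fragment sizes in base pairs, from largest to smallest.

Linear molecule, 2 cuts → 3 fragments:
  944 − 0 = 944 bp
  4567 − 944 = 3623 bp
  5484 − 4567 = 917 bp
Sorted largest to smallest: 3623, 944, 917 bp.

3623, 944, 917 bp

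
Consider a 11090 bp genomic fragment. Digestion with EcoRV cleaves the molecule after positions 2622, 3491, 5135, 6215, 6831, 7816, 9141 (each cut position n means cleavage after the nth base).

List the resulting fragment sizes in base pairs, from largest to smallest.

Linear molecule, 7 cuts → 8 fragments:
  2622 − 0 = 2622 bp
  3491 − 2622 = 869 bp
  5135 − 3491 = 1644 bp
  6215 − 5135 = 1080 bp
  6831 − 6215 = 616 bp
  7816 − 6831 = 985 bp
  9141 − 7816 = 1325 bp
  11090 − 9141 = 1949 bp
Sorted largest to smallest: 2622, 1949, 1644, 1325, 1080, 985, 869, 616 bp.

2622, 1949, 1644, 1325, 1080, 985, 869, 616 bp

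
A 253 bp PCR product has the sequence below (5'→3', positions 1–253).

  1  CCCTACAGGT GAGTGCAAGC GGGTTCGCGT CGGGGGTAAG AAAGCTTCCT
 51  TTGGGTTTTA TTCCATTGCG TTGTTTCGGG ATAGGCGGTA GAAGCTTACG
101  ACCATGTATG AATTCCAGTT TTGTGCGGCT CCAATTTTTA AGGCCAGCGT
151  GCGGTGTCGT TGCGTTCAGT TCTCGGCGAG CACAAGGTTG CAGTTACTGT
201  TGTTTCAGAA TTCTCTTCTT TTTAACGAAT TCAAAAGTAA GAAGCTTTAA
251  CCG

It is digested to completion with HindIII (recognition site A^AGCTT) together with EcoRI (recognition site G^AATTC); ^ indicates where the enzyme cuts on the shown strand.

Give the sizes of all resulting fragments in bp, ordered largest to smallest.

98, 50, 42, 19, 18, 15, 11 bp

HindIII sites (AAGCTT) start at positions 42, 92, 242.
HindIII cuts after the first base of each site, so after positions 42, 92, 242.
EcoRI sites (GAATTC) start at positions 110, 208, 227.
EcoRI cuts after the first base of each site, so after positions 110, 208, 227.
Combined cut positions: 42, 92, 110, 208, 227, 242.
Linear molecule, 6 cuts → 7 fragments:
  1–42 → 42 bp
  43–92 → 50 bp
  93–110 → 18 bp
  111–208 → 98 bp
  209–227 → 19 bp
  228–242 → 15 bp
  243–253 → 11 bp
Sorted largest to smallest: 98, 50, 42, 19, 18, 15, 11 bp.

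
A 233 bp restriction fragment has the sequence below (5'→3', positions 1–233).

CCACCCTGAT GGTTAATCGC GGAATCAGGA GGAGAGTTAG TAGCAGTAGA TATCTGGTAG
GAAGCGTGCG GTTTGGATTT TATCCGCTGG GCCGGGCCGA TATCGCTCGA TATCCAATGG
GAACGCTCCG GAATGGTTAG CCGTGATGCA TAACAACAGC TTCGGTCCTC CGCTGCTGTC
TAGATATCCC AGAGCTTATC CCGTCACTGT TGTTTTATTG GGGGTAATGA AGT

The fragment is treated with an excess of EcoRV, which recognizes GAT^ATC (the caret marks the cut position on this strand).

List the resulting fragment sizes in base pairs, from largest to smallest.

EcoRV sites (GATATC) start at positions 49, 99, 109, 183.
EcoRV cuts after base 3 of each site, so after positions 51, 101, 111, 185.
Linear molecule, 4 cuts → 5 fragments:
  1–51 → 51 bp
  52–101 → 50 bp
  102–111 → 10 bp
  112–185 → 74 bp
  186–233 → 48 bp
Sorted largest to smallest: 74, 51, 50, 48, 10 bp.

74, 51, 50, 48, 10 bp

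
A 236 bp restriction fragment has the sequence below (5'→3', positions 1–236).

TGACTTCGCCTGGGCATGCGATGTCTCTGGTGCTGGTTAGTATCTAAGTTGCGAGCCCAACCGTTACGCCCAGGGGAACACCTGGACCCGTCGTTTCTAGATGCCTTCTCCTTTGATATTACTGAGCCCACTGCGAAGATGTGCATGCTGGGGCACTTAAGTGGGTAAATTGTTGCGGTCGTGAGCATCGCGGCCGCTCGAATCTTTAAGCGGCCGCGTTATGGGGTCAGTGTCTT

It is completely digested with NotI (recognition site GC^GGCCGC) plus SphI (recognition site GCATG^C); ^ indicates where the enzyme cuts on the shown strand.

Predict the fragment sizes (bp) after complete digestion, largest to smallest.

NotI sites (GCGGCCGC) start at positions 190, 210.
NotI cuts after base 2 of each site, so after positions 191, 211.
SphI sites (GCATGC) start at positions 14, 143.
SphI cuts after base 5 of each site (before the last base), so after positions 18, 147.
Combined cut positions: 18, 147, 191, 211.
Linear molecule, 4 cuts → 5 fragments:
  1–18 → 18 bp
  19–147 → 129 bp
  148–191 → 44 bp
  192–211 → 20 bp
  212–236 → 25 bp
Sorted largest to smallest: 129, 44, 25, 20, 18 bp.

129, 44, 25, 20, 18 bp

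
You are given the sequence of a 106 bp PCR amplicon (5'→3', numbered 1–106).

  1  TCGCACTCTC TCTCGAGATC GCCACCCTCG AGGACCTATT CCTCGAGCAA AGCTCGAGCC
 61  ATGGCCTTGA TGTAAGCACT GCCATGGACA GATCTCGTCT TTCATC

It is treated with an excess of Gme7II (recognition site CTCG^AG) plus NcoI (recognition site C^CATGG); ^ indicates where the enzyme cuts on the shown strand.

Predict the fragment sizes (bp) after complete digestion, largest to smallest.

Gme7II sites (CTCGAG) start at positions 12, 27, 42, 53.
Gme7II cuts after base 4 of each site, so after positions 15, 30, 45, 56.
NcoI sites (CCATGG) start at positions 59, 82.
NcoI cuts after the first base of each site, so after positions 59, 82.
Combined cut positions: 15, 30, 45, 56, 59, 82.
Linear molecule, 6 cuts → 7 fragments:
  1–15 → 15 bp
  16–30 → 15 bp
  31–45 → 15 bp
  46–56 → 11 bp
  57–59 → 3 bp
  60–82 → 23 bp
  83–106 → 24 bp
Sorted largest to smallest: 24, 23, 15, 15, 15, 11, 3 bp.

24, 23, 15, 15, 15, 11, 3 bp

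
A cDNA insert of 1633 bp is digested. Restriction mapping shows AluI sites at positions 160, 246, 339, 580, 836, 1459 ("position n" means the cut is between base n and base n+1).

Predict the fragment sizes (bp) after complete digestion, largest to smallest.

623, 256, 241, 174, 160, 93, 86 bp

Linear molecule, 6 cuts → 7 fragments:
  160 − 0 = 160 bp
  246 − 160 = 86 bp
  339 − 246 = 93 bp
  580 − 339 = 241 bp
  836 − 580 = 256 bp
  1459 − 836 = 623 bp
  1633 − 1459 = 174 bp
Sorted largest to smallest: 623, 256, 241, 174, 160, 93, 86 bp.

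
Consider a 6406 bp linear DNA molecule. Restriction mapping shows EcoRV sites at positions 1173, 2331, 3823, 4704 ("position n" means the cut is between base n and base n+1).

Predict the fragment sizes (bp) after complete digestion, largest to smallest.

1702, 1492, 1173, 1158, 881 bp

Linear molecule, 4 cuts → 5 fragments:
  1173 − 0 = 1173 bp
  2331 − 1173 = 1158 bp
  3823 − 2331 = 1492 bp
  4704 − 3823 = 881 bp
  6406 − 4704 = 1702 bp
Sorted largest to smallest: 1702, 1492, 1173, 1158, 881 bp.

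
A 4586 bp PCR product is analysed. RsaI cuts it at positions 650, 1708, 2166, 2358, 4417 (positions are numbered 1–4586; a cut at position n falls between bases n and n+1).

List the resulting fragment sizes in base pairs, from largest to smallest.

Linear molecule, 5 cuts → 6 fragments:
  650 − 0 = 650 bp
  1708 − 650 = 1058 bp
  2166 − 1708 = 458 bp
  2358 − 2166 = 192 bp
  4417 − 2358 = 2059 bp
  4586 − 4417 = 169 bp
Sorted largest to smallest: 2059, 1058, 650, 458, 192, 169 bp.

2059, 1058, 650, 458, 192, 169 bp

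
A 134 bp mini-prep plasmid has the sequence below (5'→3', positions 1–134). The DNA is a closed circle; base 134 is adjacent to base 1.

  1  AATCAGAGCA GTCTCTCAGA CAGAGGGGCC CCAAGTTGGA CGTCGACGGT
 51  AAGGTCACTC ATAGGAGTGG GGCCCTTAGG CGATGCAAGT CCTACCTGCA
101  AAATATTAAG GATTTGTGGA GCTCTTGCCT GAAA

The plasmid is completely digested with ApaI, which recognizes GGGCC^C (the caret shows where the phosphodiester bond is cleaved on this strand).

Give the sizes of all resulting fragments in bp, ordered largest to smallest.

90, 44 bp

ApaI sites (GGGCCC) start at positions 26, 70.
ApaI cuts after base 5 of each site (before the last base), so after positions 30, 74.
Circular molecule, 2 cuts → 2 fragments:
  31–74 → 44 bp
  75–134 then 1–30 → 60 + 30 = 90 bp
Sorted largest to smallest: 90, 44 bp.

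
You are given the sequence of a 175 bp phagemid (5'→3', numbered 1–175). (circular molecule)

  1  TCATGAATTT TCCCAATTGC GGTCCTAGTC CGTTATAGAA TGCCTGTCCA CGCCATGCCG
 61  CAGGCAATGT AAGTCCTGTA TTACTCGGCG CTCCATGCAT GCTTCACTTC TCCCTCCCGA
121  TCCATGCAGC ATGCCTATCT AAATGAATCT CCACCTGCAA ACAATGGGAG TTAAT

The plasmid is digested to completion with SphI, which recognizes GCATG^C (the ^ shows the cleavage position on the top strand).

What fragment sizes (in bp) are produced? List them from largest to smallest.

SphI sites (GCATGC) start at positions 97, 129.
SphI cuts after base 5 of each site (before the last base), so after positions 101, 133.
Circular molecule, 2 cuts → 2 fragments:
  102–133 → 32 bp
  134–175 then 1–101 → 42 + 101 = 143 bp
Sorted largest to smallest: 143, 32 bp.

143, 32 bp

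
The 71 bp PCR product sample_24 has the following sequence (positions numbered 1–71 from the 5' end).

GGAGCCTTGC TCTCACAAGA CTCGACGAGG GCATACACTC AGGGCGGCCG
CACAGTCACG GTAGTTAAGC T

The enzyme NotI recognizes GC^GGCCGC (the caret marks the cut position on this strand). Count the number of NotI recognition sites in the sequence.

GCGGCCGC occurs starting at position 44.
NotI cuts at 1 site.

1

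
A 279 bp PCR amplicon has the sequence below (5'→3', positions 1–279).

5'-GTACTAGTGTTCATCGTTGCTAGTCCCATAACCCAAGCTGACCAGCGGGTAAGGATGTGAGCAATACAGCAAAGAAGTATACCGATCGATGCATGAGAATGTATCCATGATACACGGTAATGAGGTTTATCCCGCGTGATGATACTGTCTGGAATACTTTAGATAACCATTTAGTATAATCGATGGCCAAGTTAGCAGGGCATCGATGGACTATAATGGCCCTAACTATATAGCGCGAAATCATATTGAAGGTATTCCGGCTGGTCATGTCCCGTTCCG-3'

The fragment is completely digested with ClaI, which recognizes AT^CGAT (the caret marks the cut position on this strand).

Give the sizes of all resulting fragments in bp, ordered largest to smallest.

94, 86, 76, 23 bp

ClaI sites (ATCGAT) start at positions 85, 179, 202.
ClaI cuts after base 2 of each site, so after positions 86, 180, 203.
Linear molecule, 3 cuts → 4 fragments:
  1–86 → 86 bp
  87–180 → 94 bp
  181–203 → 23 bp
  204–279 → 76 bp
Sorted largest to smallest: 94, 86, 76, 23 bp.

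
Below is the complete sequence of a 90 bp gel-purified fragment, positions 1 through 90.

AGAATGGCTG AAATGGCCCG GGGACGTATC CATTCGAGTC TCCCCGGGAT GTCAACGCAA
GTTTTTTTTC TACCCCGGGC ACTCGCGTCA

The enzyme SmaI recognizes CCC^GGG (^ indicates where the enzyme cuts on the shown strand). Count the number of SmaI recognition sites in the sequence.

CCCGGG occurs starting at positions 17, 43, 74.
SmaI cuts at 3 sites.

3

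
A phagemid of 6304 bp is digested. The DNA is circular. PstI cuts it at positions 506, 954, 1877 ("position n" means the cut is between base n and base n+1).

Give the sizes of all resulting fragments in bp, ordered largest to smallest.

Circular molecule, 3 cuts → 3 fragments:
  954 − 506 = 448 bp
  1877 − 954 = 923 bp
  wrap: 6304 − 1877 + 506 = 4933 bp
Sorted largest to smallest: 4933, 923, 448 bp.

4933, 923, 448 bp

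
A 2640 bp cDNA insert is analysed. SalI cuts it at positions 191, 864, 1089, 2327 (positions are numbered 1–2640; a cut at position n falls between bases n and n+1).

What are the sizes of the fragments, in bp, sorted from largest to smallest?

Linear molecule, 4 cuts → 5 fragments:
  191 − 0 = 191 bp
  864 − 191 = 673 bp
  1089 − 864 = 225 bp
  2327 − 1089 = 1238 bp
  2640 − 2327 = 313 bp
Sorted largest to smallest: 1238, 673, 313, 225, 191 bp.

1238, 673, 313, 225, 191 bp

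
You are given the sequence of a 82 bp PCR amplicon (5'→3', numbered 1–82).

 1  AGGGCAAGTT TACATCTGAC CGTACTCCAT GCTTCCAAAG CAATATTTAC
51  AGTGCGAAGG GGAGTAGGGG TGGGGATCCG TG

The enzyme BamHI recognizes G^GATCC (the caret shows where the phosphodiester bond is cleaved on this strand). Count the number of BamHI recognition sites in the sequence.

GGATCC occurs starting at position 74.
BamHI cuts at 1 site.

1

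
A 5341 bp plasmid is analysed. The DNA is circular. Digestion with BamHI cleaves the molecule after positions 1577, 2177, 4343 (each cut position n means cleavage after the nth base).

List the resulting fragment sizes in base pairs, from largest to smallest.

Circular molecule, 3 cuts → 3 fragments:
  2177 − 1577 = 600 bp
  4343 − 2177 = 2166 bp
  wrap: 5341 − 4343 + 1577 = 2575 bp
Sorted largest to smallest: 2575, 2166, 600 bp.

2575, 2166, 600 bp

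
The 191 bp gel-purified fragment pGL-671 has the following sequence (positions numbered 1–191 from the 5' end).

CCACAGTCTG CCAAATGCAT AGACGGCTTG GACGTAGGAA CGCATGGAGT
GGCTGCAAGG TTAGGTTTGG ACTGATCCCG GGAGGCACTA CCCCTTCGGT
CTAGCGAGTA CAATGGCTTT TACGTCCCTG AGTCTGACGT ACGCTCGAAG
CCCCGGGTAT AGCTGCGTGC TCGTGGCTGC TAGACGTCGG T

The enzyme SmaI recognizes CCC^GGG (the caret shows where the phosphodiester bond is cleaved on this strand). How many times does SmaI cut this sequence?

2

CCCGGG occurs starting at positions 77, 152.
SmaI cuts at 2 sites.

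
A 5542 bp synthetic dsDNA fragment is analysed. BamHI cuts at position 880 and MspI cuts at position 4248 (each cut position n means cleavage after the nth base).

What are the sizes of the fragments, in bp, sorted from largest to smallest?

Combined cut positions (sorted): 880, 4248.
Linear molecule, 2 cuts → 3 fragments:
  880 − 0 = 880 bp
  4248 − 880 = 3368 bp
  5542 − 4248 = 1294 bp
Sorted largest to smallest: 3368, 1294, 880 bp.

3368, 1294, 880 bp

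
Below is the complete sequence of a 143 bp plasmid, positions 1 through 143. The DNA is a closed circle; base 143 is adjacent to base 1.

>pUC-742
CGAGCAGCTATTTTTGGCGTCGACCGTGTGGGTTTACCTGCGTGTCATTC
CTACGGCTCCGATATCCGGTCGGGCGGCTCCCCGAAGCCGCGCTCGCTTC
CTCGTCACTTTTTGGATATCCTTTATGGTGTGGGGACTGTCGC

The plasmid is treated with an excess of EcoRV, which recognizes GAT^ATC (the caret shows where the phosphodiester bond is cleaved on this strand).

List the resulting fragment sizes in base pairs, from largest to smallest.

EcoRV sites (GATATC) start at positions 61, 115.
EcoRV cuts after base 3 of each site, so after positions 63, 117.
Circular molecule, 2 cuts → 2 fragments:
  64–117 → 54 bp
  118–143 then 1–63 → 26 + 63 = 89 bp
Sorted largest to smallest: 89, 54 bp.

89, 54 bp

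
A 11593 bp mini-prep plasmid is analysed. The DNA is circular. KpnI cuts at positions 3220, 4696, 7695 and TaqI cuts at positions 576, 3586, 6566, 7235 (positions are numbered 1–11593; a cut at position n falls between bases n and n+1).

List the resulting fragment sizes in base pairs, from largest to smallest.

4474, 2644, 1870, 1110, 669, 460, 366 bp

Combined cut positions (sorted): 576, 3220, 3586, 4696, 6566, 7235, 7695.
Circular molecule, 7 cuts → 7 fragments:
  3220 − 576 = 2644 bp
  3586 − 3220 = 366 bp
  4696 − 3586 = 1110 bp
  6566 − 4696 = 1870 bp
  7235 − 6566 = 669 bp
  7695 − 7235 = 460 bp
  wrap: 11593 − 7695 + 576 = 4474 bp
Sorted largest to smallest: 4474, 2644, 1870, 1110, 669, 460, 366 bp.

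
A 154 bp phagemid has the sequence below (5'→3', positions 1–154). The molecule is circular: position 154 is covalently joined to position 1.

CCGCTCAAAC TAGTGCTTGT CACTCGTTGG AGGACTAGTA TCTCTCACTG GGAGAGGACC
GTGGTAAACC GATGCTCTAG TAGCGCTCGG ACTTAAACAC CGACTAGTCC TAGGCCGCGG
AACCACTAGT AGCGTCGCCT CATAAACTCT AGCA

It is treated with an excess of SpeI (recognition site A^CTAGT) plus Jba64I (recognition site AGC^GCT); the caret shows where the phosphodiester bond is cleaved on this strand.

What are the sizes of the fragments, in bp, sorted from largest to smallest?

SpeI sites (ACTAGT) start at positions 9, 34, 103, 125.
SpeI cuts after the first base of each site, so after positions 9, 34, 103, 125.
The Jba64I site (AGCGCT) starts at position 82.
Jba64I cuts after base 3 of each site, so after position 84.
Combined cut positions: 9, 34, 84, 103, 125.
Circular molecule, 5 cuts → 5 fragments:
  10–34 → 25 bp
  35–84 → 50 bp
  85–103 → 19 bp
  104–125 → 22 bp
  126–154 then 1–9 → 29 + 9 = 38 bp
Sorted largest to smallest: 50, 38, 25, 22, 19 bp.

50, 38, 25, 22, 19 bp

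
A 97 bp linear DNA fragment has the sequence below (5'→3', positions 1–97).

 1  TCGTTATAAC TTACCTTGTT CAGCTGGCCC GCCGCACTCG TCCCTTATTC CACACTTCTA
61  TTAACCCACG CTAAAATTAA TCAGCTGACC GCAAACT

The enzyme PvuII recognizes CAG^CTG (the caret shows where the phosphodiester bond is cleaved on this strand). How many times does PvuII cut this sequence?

CAGCTG occurs starting at positions 21, 82.
PvuII cuts at 2 sites.

2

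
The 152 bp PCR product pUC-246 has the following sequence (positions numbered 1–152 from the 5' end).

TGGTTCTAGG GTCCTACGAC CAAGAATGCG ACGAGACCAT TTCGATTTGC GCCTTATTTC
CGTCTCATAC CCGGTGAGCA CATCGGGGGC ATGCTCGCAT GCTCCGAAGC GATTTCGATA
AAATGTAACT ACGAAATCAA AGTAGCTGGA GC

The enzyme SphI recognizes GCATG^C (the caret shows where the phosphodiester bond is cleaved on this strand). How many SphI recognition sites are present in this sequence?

GCATGC occurs starting at positions 89, 97.
SphI cuts at 2 sites.

2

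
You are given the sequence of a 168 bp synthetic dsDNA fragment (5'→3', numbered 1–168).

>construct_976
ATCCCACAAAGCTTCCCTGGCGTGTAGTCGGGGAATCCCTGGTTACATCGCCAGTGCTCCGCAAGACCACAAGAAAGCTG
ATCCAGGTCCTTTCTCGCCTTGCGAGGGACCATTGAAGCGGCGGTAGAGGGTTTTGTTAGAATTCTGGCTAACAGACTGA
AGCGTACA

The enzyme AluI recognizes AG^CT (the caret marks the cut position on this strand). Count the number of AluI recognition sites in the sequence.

AGCT occurs starting at positions 10, 76.
AluI cuts at 2 sites.

2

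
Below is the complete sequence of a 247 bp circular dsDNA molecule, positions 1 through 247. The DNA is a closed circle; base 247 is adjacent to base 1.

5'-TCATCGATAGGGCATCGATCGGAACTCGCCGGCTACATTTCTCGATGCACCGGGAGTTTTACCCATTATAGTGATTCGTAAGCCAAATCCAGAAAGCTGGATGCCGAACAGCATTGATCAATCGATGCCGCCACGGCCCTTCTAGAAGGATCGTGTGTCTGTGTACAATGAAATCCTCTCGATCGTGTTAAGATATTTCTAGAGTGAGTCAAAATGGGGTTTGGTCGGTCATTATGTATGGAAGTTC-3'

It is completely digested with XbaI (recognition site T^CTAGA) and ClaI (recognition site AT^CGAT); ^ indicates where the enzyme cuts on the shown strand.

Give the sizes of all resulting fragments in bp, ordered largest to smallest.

XbaI sites (TCTAGA) start at positions 141, 198.
XbaI cuts after the first base of each site, so after positions 141, 198.
ClaI sites (ATCGAT) start at positions 3, 14, 121.
ClaI cuts after base 2 of each site, so after positions 4, 15, 122.
Combined cut positions: 4, 15, 122, 141, 198.
Circular molecule, 5 cuts → 5 fragments:
  5–15 → 11 bp
  16–122 → 107 bp
  123–141 → 19 bp
  142–198 → 57 bp
  199–247 then 1–4 → 49 + 4 = 53 bp
Sorted largest to smallest: 107, 57, 53, 19, 11 bp.

107, 57, 53, 19, 11 bp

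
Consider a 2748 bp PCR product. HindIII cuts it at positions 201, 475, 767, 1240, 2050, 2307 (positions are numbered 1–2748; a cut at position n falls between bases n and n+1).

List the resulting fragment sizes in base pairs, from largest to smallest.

Linear molecule, 6 cuts → 7 fragments:
  201 − 0 = 201 bp
  475 − 201 = 274 bp
  767 − 475 = 292 bp
  1240 − 767 = 473 bp
  2050 − 1240 = 810 bp
  2307 − 2050 = 257 bp
  2748 − 2307 = 441 bp
Sorted largest to smallest: 810, 473, 441, 292, 274, 257, 201 bp.

810, 473, 441, 292, 274, 257, 201 bp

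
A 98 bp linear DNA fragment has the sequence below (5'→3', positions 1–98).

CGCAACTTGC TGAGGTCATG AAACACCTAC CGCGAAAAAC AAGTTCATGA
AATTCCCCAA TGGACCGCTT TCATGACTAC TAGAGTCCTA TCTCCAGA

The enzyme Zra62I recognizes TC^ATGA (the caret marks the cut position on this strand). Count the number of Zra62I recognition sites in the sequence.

3

TCATGA occurs starting at positions 16, 45, 71.
Zra62I cuts at 3 sites.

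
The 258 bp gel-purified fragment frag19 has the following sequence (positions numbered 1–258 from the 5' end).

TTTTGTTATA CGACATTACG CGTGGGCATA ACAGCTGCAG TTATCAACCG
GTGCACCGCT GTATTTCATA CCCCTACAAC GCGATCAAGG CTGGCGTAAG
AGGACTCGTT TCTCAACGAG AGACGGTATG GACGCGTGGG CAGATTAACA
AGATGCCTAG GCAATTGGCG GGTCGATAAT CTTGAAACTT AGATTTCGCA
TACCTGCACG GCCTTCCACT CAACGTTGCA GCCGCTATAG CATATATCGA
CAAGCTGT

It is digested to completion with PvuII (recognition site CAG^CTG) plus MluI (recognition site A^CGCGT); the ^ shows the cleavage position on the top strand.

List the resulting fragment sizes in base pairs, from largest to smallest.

126, 98, 18, 16 bp

The PvuII site (CAGCTG) starts at position 32.
PvuII cuts after base 3 of each site, so after position 34.
MluI sites (ACGCGT) start at positions 18, 132.
MluI cuts after the first base of each site, so after positions 18, 132.
Combined cut positions: 18, 34, 132.
Linear molecule, 3 cuts → 4 fragments:
  1–18 → 18 bp
  19–34 → 16 bp
  35–132 → 98 bp
  133–258 → 126 bp
Sorted largest to smallest: 126, 98, 18, 16 bp.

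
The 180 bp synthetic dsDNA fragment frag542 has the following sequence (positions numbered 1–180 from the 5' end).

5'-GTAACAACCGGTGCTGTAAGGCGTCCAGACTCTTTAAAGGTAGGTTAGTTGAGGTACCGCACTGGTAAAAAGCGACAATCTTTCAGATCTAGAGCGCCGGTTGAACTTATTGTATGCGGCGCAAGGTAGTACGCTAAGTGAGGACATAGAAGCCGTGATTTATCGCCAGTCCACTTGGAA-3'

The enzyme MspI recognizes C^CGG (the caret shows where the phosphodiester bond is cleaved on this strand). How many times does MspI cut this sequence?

CCGG occurs starting at positions 8, 97.
MspI cuts at 2 sites.

2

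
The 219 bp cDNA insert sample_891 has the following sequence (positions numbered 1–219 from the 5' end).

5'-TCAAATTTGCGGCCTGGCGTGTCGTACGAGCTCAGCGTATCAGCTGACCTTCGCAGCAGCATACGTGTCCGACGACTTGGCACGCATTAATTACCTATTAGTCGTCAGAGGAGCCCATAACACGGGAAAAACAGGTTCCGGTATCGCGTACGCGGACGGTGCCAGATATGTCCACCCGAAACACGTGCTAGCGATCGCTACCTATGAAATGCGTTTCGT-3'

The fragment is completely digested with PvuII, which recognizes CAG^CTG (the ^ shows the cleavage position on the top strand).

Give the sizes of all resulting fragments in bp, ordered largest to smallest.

176, 43 bp

The PvuII site (CAGCTG) starts at position 41.
PvuII cuts after base 3 of each site, so after position 43.
Linear molecule, 1 cut → 2 fragments:
  1–43 → 43 bp
  44–219 → 176 bp
Sorted largest to smallest: 176, 43 bp.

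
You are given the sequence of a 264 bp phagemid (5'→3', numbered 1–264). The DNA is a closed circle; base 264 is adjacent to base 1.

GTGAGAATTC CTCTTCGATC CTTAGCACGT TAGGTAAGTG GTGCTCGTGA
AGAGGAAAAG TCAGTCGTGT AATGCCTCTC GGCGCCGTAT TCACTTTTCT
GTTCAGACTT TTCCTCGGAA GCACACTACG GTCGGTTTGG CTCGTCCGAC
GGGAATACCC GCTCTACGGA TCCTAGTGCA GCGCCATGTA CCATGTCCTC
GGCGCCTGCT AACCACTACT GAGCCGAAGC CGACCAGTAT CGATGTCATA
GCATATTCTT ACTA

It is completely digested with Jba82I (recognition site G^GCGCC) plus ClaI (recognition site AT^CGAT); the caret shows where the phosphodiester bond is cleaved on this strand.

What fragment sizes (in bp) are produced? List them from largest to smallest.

120, 105, 39 bp

Jba82I sites (GGCGCC) start at positions 81, 201.
Jba82I cuts after the first base of each site, so after positions 81, 201.
The ClaI site (ATCGAT) starts at position 239.
ClaI cuts after base 2 of each site, so after position 240.
Combined cut positions: 81, 201, 240.
Circular molecule, 3 cuts → 3 fragments:
  82–201 → 120 bp
  202–240 → 39 bp
  241–264 then 1–81 → 24 + 81 = 105 bp
Sorted largest to smallest: 120, 105, 39 bp.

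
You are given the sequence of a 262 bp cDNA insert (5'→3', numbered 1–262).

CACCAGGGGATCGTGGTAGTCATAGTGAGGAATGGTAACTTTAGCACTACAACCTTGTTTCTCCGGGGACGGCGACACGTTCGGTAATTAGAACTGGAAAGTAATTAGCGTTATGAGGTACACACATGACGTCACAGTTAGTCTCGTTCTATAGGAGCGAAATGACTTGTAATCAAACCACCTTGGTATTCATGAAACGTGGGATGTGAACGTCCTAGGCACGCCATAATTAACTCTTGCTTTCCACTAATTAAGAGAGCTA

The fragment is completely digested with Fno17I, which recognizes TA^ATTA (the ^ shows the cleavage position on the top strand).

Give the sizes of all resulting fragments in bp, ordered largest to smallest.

125, 86, 21, 17, 13 bp

Fno17I sites (TAATTA) start at positions 85, 102, 227, 248.
Fno17I cuts after base 2 of each site, so after positions 86, 103, 228, 249.
Linear molecule, 4 cuts → 5 fragments:
  1–86 → 86 bp
  87–103 → 17 bp
  104–228 → 125 bp
  229–249 → 21 bp
  250–262 → 13 bp
Sorted largest to smallest: 125, 86, 21, 17, 13 bp.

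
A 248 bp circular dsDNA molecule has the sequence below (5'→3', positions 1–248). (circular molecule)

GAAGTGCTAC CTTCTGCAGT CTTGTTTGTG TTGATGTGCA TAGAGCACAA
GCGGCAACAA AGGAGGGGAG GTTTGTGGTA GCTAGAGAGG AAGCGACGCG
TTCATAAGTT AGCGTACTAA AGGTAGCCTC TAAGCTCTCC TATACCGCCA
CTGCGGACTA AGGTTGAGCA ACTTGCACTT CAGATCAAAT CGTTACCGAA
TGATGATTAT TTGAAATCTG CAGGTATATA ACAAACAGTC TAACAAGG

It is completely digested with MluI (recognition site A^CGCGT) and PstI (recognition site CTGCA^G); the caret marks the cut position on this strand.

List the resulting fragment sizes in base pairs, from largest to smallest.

126, 78, 44 bp

The MluI site (ACGCGT) starts at position 96.
MluI cuts after the first base of each site, so after position 96.
PstI sites (CTGCAG) start at positions 14, 218.
PstI cuts after base 5 of each site (before the last base), so after positions 18, 222.
Combined cut positions: 18, 96, 222.
Circular molecule, 3 cuts → 3 fragments:
  19–96 → 78 bp
  97–222 → 126 bp
  223–248 then 1–18 → 26 + 18 = 44 bp
Sorted largest to smallest: 126, 78, 44 bp.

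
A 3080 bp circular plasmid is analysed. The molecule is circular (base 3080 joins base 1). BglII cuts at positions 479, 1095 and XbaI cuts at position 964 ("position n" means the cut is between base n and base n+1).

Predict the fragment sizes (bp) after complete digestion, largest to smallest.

Combined cut positions (sorted): 479, 964, 1095.
Circular molecule, 3 cuts → 3 fragments:
  964 − 479 = 485 bp
  1095 − 964 = 131 bp
  wrap: 3080 − 1095 + 479 = 2464 bp
Sorted largest to smallest: 2464, 485, 131 bp.

2464, 485, 131 bp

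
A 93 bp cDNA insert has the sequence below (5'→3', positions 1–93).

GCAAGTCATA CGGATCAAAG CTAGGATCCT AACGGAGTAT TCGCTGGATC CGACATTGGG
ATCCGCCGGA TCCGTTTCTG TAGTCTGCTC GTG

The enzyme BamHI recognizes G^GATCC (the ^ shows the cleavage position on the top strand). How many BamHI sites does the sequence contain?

GGATCC occurs starting at positions 24, 46, 59, 68.
BamHI cuts at 4 sites.

4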